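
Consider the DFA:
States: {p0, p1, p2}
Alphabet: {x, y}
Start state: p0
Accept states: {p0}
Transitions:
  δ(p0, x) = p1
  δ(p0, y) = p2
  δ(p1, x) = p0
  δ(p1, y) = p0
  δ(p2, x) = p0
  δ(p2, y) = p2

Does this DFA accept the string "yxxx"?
Processing string "yxxx":
  p0 --y--> p2
  p2 --x--> p0
  p0 --x--> p1
  p1 --x--> p0
Final state: p0
Accept states: {p0}
Yes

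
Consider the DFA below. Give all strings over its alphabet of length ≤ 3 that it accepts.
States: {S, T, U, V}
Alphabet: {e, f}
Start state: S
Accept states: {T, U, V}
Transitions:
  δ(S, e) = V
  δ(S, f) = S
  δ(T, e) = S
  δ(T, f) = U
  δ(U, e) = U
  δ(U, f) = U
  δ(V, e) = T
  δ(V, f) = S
e, ee, fe, eef, efe, fee, ffe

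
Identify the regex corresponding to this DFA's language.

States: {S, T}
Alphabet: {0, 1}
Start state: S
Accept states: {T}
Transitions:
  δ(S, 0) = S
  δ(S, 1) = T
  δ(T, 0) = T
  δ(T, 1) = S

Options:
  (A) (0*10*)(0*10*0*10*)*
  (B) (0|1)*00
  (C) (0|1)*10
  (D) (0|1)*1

Check each option against the DFA on short strings; one disagreement eliminates an option:
  (A) (0*10*)(0*10*0*10*)*: agrees with the DFA on every string of length ≤ 6
  (B) (0|1)*00: on '1' the DFA goes S → T and accepts (T ∈ Accept), but the regex does not match it → eliminate
  (C) (0|1)*10: on '1' the DFA goes S → T and accepts (T ∈ Accept), but the regex does not match it → eliminate
  (D) (0|1)*1: on '10' the DFA goes S → T → T and accepts (T ∈ Accept), but the regex does not match it → eliminate
Only (A) is consistent with the DFA.
(A) (0*10*)(0*10*0*10*)*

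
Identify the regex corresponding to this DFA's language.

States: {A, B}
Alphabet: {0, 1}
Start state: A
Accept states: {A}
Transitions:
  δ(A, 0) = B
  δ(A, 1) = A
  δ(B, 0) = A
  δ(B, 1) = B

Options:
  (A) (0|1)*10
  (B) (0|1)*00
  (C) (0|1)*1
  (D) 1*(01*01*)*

Check each option against the DFA on short strings; one disagreement eliminates an option:
  (A) (0|1)*10: on ε the DFA stays in A and accepts (A ∈ Accept), but the regex does not match it → eliminate
  (B) (0|1)*00: on ε the DFA stays in A and accepts (A ∈ Accept), but the regex does not match it → eliminate
  (C) (0|1)*1: on ε the DFA stays in A and accepts (A ∈ Accept), but the regex does not match it → eliminate
  (D) 1*(01*01*)*: agrees with the DFA on every string of length ≤ 6
Only (D) is consistent with the DFA.
(D) 1*(01*01*)*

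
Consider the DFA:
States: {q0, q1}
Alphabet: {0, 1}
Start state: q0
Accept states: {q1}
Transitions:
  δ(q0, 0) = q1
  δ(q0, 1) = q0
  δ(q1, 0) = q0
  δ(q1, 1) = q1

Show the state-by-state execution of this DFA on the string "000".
read '0': q0 → q1
  read '0': q1 → q0
  read '0': q0 → q1
q0 -> q1 -> q0 -> q1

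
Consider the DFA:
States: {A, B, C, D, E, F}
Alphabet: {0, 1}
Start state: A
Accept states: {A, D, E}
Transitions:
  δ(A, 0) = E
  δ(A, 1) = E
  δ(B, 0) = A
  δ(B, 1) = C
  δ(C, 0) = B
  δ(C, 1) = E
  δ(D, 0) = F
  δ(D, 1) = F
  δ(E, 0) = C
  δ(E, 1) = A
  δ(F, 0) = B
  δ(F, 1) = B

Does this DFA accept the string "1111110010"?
Processing string "1111110010":
  A --1--> E
  E --1--> A
  A --1--> E
  E --1--> A
  A --1--> E
  E --1--> A
  A --0--> E
  E --0--> C
  C --1--> E
  E --0--> C
Final state: C
Accept states: {A, D, E}
No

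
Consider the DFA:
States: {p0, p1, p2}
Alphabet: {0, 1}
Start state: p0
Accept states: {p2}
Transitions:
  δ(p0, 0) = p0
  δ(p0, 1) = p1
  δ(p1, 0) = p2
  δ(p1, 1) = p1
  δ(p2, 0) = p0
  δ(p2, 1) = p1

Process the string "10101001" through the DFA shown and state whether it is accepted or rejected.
Processing string "10101001":
  p0 --1--> p1
  p1 --0--> p2
  p2 --1--> p1
  p1 --0--> p2
  p2 --1--> p1
  p1 --0--> p2
  p2 --0--> p0
  p0 --1--> p1
Final state: p1
Accept states: {p2}
No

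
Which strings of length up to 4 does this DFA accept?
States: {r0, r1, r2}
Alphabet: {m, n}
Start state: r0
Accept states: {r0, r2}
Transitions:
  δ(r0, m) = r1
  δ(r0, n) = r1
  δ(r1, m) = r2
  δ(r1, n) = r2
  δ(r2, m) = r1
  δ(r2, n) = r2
ε, mm, mn, nm, nn, mmn, mnn, nmn, nnn, mmmm, mmmn, mmnn, mnmm, mnmn, mnnn, nmmm, nmmn, nmnn, nnmm, nnmn, nnnn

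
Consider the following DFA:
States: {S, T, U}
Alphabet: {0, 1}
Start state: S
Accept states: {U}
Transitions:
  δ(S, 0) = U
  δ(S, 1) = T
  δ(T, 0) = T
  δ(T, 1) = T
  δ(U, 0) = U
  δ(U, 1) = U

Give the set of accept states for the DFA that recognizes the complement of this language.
Complement accept states = All states \ Original accept states
= {S, T, U} \ {U}
{S, T}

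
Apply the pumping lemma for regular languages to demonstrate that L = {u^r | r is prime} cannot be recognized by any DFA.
Assume L is regular with pumping length p. Idea: pumping by a suitable count produces a composite length.
Let q be a prime with q ≥ p and choose s = u^q ∈ L. By the pumping lemma, s = xyz with |xy| ≤ p, |y| = k ≥ 1. Take i = q+1: |xy^(q+1)z| = q + q·k = q(1+k). Since q ≥ 2 and 1+k ≥ 2, q(1+k) is composite, so xy^(q+1)z ∉ L.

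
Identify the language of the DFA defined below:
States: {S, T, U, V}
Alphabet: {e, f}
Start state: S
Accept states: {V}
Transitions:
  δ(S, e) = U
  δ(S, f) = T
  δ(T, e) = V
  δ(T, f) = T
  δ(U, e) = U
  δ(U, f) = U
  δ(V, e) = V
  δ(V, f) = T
Testing a few strings:
  'eff' → reject
  'fe' → accept
  'feff' → reject
  'ee' → reject
State roles: S=no input read; T=started with f, last symbol f; U=started with e (dead); V=started with f, last symbol e
All strings over {e,f} that start with f and end with e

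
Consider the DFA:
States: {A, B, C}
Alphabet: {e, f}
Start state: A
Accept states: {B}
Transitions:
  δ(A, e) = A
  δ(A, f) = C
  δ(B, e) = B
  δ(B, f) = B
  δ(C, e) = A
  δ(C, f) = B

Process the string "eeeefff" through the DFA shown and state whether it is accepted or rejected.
Processing string "eeeefff":
  A --e--> A
  A --e--> A
  A --e--> A
  A --e--> A
  A --f--> C
  C --f--> B
  B --f--> B
Final state: B
Accept states: {B}
Yes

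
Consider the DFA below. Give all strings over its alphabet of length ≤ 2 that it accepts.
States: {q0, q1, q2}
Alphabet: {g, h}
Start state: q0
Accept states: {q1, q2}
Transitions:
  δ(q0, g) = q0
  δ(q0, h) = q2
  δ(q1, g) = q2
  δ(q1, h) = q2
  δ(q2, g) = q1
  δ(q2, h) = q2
h, gh, hg, hh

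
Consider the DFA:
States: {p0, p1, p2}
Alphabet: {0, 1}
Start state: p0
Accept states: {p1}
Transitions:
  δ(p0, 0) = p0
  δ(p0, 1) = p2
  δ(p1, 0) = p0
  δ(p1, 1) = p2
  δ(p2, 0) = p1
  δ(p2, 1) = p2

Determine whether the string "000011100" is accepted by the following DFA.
Processing string "000011100":
  p0 --0--> p0
  p0 --0--> p0
  p0 --0--> p0
  p0 --0--> p0
  p0 --1--> p2
  p2 --1--> p2
  p2 --1--> p2
  p2 --0--> p1
  p1 --0--> p0
Final state: p0
Accept states: {p1}
No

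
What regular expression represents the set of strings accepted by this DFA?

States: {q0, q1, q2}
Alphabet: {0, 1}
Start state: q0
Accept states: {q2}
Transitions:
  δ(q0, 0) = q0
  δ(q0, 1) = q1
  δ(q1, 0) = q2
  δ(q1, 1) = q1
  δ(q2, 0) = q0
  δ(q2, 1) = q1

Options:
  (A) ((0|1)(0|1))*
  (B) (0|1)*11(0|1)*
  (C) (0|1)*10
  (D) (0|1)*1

Check each option against the DFA on short strings; one disagreement eliminates an option:
  (A) ((0|1)(0|1))*: on ε the DFA stays in q0 and rejects (q0 ∉ Accept), but the regex matches it → eliminate
  (B) (0|1)*11(0|1)*: on '10' the DFA goes q0 → q1 → q2 and accepts (q2 ∈ Accept), but the regex does not match it → eliminate
  (C) (0|1)*10: agrees with the DFA on every string of length ≤ 6
  (D) (0|1)*1: on '1' the DFA goes q0 → q1 and rejects (q1 ∉ Accept), but the regex matches it → eliminate
Only (C) is consistent with the DFA.
(C) (0|1)*10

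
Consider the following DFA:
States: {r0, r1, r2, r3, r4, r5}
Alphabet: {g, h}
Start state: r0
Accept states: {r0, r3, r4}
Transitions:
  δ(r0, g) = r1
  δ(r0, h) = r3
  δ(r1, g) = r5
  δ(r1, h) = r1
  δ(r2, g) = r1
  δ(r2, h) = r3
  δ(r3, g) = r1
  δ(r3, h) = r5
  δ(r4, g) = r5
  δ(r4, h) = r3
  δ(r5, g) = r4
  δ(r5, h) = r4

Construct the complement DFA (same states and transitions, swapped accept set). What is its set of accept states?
Complement accept states = All states \ Original accept states
= {r0, r1, r2, r3, r4, r5} \ {r0, r3, r4}
{r1, r2, r5}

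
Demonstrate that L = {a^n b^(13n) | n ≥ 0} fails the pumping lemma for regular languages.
Assume L is regular with pumping length p. Idea: pumping the a-block breaks the 1:13 ratio.
Choose s = a^p b^(13p) (length 14p ≥ p). By the pumping lemma, s = xyz with |xy| ≤ p, |y| > 0, so y = a^k with k ≥ 1. Then xy²z = a^(p+k) b^(13p). For this to be in L we would need 13p = 13(p+k), i.e. 13k = 0, contradicting k ≥ 1. So xy²z ∉ L.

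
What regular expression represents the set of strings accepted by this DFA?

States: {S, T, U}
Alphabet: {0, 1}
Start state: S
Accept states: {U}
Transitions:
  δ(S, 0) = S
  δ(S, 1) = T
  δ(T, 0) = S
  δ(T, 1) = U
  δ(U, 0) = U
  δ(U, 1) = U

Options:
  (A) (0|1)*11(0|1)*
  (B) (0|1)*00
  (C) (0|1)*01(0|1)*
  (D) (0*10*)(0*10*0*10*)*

Check each option against the DFA on short strings; one disagreement eliminates an option:
  (A) (0|1)*11(0|1)*: agrees with the DFA on every string of length ≤ 6
  (B) (0|1)*00: on '00' the DFA goes S → S → S and rejects (S ∉ Accept), but the regex matches it → eliminate
  (C) (0|1)*01(0|1)*: on '01' the DFA goes S → S → T and rejects (T ∉ Accept), but the regex matches it → eliminate
  (D) (0*10*)(0*10*0*10*)*: on '1' the DFA goes S → T and rejects (T ∉ Accept), but the regex matches it → eliminate
Only (A) is consistent with the DFA.
(A) (0|1)*11(0|1)*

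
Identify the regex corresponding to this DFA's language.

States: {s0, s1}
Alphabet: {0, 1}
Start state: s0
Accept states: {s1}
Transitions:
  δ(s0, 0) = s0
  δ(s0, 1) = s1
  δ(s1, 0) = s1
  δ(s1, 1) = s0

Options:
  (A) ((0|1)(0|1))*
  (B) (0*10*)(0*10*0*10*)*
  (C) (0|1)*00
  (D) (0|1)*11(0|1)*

Check each option against the DFA on short strings; one disagreement eliminates an option:
  (A) ((0|1)(0|1))*: on ε the DFA stays in s0 and rejects (s0 ∉ Accept), but the regex matches it → eliminate
  (B) (0*10*)(0*10*0*10*)*: agrees with the DFA on every string of length ≤ 6
  (C) (0|1)*00: on '1' the DFA goes s0 → s1 and accepts (s1 ∈ Accept), but the regex does not match it → eliminate
  (D) (0|1)*11(0|1)*: on '1' the DFA goes s0 → s1 and accepts (s1 ∈ Accept), but the regex does not match it → eliminate
Only (B) is consistent with the DFA.
(B) (0*10*)(0*10*0*10*)*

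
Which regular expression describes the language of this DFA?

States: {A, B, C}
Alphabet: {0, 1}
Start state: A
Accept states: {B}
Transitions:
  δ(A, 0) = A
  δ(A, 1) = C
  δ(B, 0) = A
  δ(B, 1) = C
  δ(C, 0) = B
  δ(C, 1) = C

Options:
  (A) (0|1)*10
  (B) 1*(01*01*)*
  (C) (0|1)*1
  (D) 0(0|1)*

Check each option against the DFA on short strings; one disagreement eliminates an option:
  (A) (0|1)*10: agrees with the DFA on every string of length ≤ 6
  (B) 1*(01*01*)*: on ε the DFA stays in A and rejects (A ∉ Accept), but the regex matches it → eliminate
  (C) (0|1)*1: on '1' the DFA goes A → C and rejects (C ∉ Accept), but the regex matches it → eliminate
  (D) 0(0|1)*: on '0' the DFA goes A → A and rejects (A ∉ Accept), but the regex matches it → eliminate
Only (A) is consistent with the DFA.
(A) (0|1)*10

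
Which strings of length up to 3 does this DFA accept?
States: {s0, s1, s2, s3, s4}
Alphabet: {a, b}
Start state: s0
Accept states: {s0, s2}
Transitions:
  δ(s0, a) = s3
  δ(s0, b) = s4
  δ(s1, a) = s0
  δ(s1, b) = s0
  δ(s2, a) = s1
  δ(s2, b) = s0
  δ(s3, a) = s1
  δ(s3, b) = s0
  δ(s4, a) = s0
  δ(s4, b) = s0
ε, ab, ba, bb, aaa, aab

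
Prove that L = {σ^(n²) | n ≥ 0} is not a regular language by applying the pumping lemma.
Assume L is regular with pumping length p. Idea: pumping adds a fixed amount, but gaps between consecutive squares grow.
Choose s = σ^(p²) (length p² ≥ p). By the pumping lemma, s = xyz with |xy| ≤ p, |y| > 0, so |y| = k with 1 ≤ k ≤ p. Then |xy²z| = p²+k. Since p² < p²+k ≤ p²+p < (p+1)², the length p²+k lies strictly between consecutive squares, so it is not a perfect square and xy²z ∉ L.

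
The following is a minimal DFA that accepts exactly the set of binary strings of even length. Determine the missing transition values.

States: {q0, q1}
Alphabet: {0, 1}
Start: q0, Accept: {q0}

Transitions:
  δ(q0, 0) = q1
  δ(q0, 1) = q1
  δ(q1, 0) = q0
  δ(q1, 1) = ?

From the language and accept set, identify what each state tracks — q0: even length so far; q1: odd length so far.
Each missing δ(q, a) is the state matching the new tracked value after reading a.
δ(q1, 1) = q0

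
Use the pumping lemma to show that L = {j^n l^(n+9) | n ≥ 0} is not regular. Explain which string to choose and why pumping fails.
Assume L is regular with pumping length p. Idea: pumping the j-block breaks the fixed offset of 9.
Choose s = j^p l^(p+9) ∈ L. By the pumping lemma, s = xyz with |xy| ≤ p, |y| > 0, so y = j^k with k ≥ 1. Then xy²z = j^(p+k) l^(p+9). For this to be in L we would need p+9 = (p+k)+9, i.e. k = 0, contradicting k ≥ 1. So xy²z ∉ L.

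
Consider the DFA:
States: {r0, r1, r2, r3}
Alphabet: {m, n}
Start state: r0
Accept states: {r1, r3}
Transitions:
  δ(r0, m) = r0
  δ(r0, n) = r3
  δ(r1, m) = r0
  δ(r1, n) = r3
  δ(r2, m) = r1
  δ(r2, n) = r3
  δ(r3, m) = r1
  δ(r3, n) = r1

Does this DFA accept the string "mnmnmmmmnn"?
Processing string "mnmnmmmmnn":
  r0 --m--> r0
  r0 --n--> r3
  r3 --m--> r1
  r1 --n--> r3
  r3 --m--> r1
  r1 --m--> r0
  r0 --m--> r0
  r0 --m--> r0
  r0 --n--> r3
  r3 --n--> r1
Final state: r1
Accept states: {r1, r3}
Yes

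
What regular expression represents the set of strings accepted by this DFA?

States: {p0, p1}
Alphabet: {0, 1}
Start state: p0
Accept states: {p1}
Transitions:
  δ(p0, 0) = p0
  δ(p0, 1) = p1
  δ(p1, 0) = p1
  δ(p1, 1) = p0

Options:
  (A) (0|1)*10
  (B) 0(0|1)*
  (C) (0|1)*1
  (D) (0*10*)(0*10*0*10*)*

Check each option against the DFA on short strings; one disagreement eliminates an option:
  (A) (0|1)*10: on '1' the DFA goes p0 → p1 and accepts (p1 ∈ Accept), but the regex does not match it → eliminate
  (B) 0(0|1)*: on '0' the DFA goes p0 → p0 and rejects (p0 ∉ Accept), but the regex matches it → eliminate
  (C) (0|1)*1: on '10' the DFA goes p0 → p1 → p1 and accepts (p1 ∈ Accept), but the regex does not match it → eliminate
  (D) (0*10*)(0*10*0*10*)*: agrees with the DFA on every string of length ≤ 6
Only (D) is consistent with the DFA.
(D) (0*10*)(0*10*0*10*)*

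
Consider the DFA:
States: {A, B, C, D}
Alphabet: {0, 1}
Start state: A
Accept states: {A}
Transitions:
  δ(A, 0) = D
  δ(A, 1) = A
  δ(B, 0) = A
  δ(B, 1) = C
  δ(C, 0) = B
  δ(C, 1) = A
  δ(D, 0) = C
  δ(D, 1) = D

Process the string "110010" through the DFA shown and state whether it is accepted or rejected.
Processing string "110010":
  A --1--> A
  A --1--> A
  A --0--> D
  D --0--> C
  C --1--> A
  A --0--> D
Final state: D
Accept states: {A}
No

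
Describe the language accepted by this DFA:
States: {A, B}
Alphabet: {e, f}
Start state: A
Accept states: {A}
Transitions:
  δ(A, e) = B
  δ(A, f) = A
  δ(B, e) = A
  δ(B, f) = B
Testing a few strings:
  'ee' → accept
  'ff' → accept
  'ef' → reject
  'ffe' → reject
State roles: A=even number of e's so far; B=odd number of e's so far
All strings over {e,f} with an even number of e's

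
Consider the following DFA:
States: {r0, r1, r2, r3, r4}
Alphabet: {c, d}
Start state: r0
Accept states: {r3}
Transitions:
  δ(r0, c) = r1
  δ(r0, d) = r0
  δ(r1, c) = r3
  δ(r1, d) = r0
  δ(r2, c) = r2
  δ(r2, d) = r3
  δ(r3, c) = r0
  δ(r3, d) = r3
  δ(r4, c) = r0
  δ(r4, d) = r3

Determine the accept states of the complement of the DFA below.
Complement accept states = All states \ Original accept states
= {r0, r1, r2, r3, r4} \ {r3}
{r0, r1, r2, r4}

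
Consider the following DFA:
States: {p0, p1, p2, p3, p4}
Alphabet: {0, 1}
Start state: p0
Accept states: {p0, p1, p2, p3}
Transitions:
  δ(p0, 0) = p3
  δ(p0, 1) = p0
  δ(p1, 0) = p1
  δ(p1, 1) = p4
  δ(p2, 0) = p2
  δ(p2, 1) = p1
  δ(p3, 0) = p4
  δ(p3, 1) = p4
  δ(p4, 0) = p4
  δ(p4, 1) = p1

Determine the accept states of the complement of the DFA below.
Complement accept states = All states \ Original accept states
= {p0, p1, p2, p3, p4} \ {p0, p1, p2, p3}
{p4}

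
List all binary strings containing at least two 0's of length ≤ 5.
00, 000, 001, 010, 100, 0000, 0001, 0010, 0011, 0100, 0101, 0110, 1000, 1001, 1010, 1100, 00000, 00001, 00010, 00011, 00100, 00101, 00110, 00111, 01000, 01001, 01010, 01011, 01100, 01101, 01110, 10000, 10001, 10010, 10011, 10100, 10101, 10110, 11000, 11001, 11010, 11100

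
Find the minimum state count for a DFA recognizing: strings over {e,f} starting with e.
By Myhill–Nerode, count the distinguishable equivalence classes: three classes — empty / started with e / started with f (dead).
3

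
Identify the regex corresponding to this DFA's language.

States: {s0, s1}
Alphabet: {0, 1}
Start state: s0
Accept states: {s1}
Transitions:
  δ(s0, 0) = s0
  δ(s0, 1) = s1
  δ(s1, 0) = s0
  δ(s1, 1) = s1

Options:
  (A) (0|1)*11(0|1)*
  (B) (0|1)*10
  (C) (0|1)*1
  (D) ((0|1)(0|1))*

Check each option against the DFA on short strings; one disagreement eliminates an option:
  (A) (0|1)*11(0|1)*: on '1' the DFA goes s0 → s1 and accepts (s1 ∈ Accept), but the regex does not match it → eliminate
  (B) (0|1)*10: on '1' the DFA goes s0 → s1 and accepts (s1 ∈ Accept), but the regex does not match it → eliminate
  (C) (0|1)*1: agrees with the DFA on every string of length ≤ 6
  (D) ((0|1)(0|1))*: on ε the DFA stays in s0 and rejects (s0 ∉ Accept), but the regex matches it → eliminate
Only (C) is consistent with the DFA.
(C) (0|1)*1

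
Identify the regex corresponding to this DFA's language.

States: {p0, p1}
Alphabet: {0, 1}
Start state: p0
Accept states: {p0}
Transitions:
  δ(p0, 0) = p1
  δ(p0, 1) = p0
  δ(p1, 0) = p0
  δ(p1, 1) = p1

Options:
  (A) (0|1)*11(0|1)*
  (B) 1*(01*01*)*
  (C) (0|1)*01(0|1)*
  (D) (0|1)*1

Check each option against the DFA on short strings; one disagreement eliminates an option:
  (A) (0|1)*11(0|1)*: on ε the DFA stays in p0 and accepts (p0 ∈ Accept), but the regex does not match it → eliminate
  (B) 1*(01*01*)*: agrees with the DFA on every string of length ≤ 6
  (C) (0|1)*01(0|1)*: on ε the DFA stays in p0 and accepts (p0 ∈ Accept), but the regex does not match it → eliminate
  (D) (0|1)*1: on ε the DFA stays in p0 and accepts (p0 ∈ Accept), but the regex does not match it → eliminate
Only (B) is consistent with the DFA.
(B) 1*(01*01*)*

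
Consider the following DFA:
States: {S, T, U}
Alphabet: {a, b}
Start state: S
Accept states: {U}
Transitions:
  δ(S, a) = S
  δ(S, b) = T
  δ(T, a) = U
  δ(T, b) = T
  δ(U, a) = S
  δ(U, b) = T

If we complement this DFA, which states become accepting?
Complement accept states = All states \ Original accept states
= {S, T, U} \ {U}
{S, T}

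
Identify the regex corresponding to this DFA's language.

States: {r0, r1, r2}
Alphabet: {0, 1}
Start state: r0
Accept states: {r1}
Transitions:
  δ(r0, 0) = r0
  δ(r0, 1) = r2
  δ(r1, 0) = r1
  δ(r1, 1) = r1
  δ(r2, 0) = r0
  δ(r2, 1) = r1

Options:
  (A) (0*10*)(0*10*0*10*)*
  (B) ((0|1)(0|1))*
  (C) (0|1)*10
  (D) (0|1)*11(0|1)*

Check each option against the DFA on short strings; one disagreement eliminates an option:
  (A) (0*10*)(0*10*0*10*)*: on '1' the DFA goes r0 → r2 and rejects (r2 ∉ Accept), but the regex matches it → eliminate
  (B) ((0|1)(0|1))*: on ε the DFA stays in r0 and rejects (r0 ∉ Accept), but the regex matches it → eliminate
  (C) (0|1)*10: on '10' the DFA goes r0 → r2 → r0 and rejects (r0 ∉ Accept), but the regex matches it → eliminate
  (D) (0|1)*11(0|1)*: agrees with the DFA on every string of length ≤ 6
Only (D) is consistent with the DFA.
(D) (0|1)*11(0|1)*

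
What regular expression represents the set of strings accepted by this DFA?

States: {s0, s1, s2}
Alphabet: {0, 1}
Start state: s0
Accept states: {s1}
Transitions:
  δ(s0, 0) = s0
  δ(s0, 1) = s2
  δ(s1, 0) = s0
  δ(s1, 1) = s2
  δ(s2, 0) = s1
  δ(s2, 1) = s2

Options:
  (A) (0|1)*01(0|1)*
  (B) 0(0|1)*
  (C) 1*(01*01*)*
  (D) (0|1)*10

Check each option against the DFA on short strings; one disagreement eliminates an option:
  (A) (0|1)*01(0|1)*: on '01' the DFA goes s0 → s0 → s2 and rejects (s2 ∉ Accept), but the regex matches it → eliminate
  (B) 0(0|1)*: on '0' the DFA goes s0 → s0 and rejects (s0 ∉ Accept), but the regex matches it → eliminate
  (C) 1*(01*01*)*: on ε the DFA stays in s0 and rejects (s0 ∉ Accept), but the regex matches it → eliminate
  (D) (0|1)*10: agrees with the DFA on every string of length ≤ 6
Only (D) is consistent with the DFA.
(D) (0|1)*10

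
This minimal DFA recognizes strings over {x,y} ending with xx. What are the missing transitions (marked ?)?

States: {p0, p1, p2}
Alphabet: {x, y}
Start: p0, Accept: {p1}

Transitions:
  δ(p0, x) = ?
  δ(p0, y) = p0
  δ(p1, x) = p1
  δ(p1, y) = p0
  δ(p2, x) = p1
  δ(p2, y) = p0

From the language and accept set, identify what each state tracks — p0: last symbol not x; p1: two trailing x's; p2: one trailing x.
Each missing δ(q, a) is the state matching the new tracked value after reading a.
δ(p0, x) = p2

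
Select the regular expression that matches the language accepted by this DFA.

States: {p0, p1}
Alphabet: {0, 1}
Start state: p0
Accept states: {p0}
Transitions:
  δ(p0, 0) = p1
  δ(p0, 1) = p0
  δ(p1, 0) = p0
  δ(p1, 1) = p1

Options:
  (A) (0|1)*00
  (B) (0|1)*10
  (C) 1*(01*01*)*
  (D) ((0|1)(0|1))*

Check each option against the DFA on short strings; one disagreement eliminates an option:
  (A) (0|1)*00: on ε the DFA stays in p0 and accepts (p0 ∈ Accept), but the regex does not match it → eliminate
  (B) (0|1)*10: on ε the DFA stays in p0 and accepts (p0 ∈ Accept), but the regex does not match it → eliminate
  (C) 1*(01*01*)*: agrees with the DFA on every string of length ≤ 6
  (D) ((0|1)(0|1))*: on '1' the DFA goes p0 → p0 and accepts (p0 ∈ Accept), but the regex does not match it → eliminate
Only (C) is consistent with the DFA.
(C) 1*(01*01*)*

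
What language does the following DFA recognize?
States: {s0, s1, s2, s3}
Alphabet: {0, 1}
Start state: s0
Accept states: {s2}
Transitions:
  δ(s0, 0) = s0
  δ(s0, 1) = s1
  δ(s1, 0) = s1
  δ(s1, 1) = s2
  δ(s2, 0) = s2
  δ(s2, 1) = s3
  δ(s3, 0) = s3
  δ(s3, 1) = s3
Testing a few strings:
  '100' → reject
  '0' → reject
  '1001' → accept
  '000' → reject
State roles: s0=zero 1's; s1=one 1; s2=two 1's; s3=≥ three 1's (dead)
All binary strings containing exactly two 1's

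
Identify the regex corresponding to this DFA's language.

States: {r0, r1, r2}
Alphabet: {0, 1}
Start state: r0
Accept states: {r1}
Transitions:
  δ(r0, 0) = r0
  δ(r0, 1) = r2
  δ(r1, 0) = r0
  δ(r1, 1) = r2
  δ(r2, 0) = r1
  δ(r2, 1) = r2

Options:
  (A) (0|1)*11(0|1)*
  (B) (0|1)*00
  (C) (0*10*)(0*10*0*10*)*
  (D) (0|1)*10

Check each option against the DFA on short strings; one disagreement eliminates an option:
  (A) (0|1)*11(0|1)*: on '10' the DFA goes r0 → r2 → r1 and accepts (r1 ∈ Accept), but the regex does not match it → eliminate
  (B) (0|1)*00: on '00' the DFA goes r0 → r0 → r0 and rejects (r0 ∉ Accept), but the regex matches it → eliminate
  (C) (0*10*)(0*10*0*10*)*: on '1' the DFA goes r0 → r2 and rejects (r2 ∉ Accept), but the regex matches it → eliminate
  (D) (0|1)*10: agrees with the DFA on every string of length ≤ 6
Only (D) is consistent with the DFA.
(D) (0|1)*10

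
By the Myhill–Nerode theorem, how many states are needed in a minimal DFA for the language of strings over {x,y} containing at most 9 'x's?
By Myhill–Nerode, count the distinguishable equivalence classes: 11 classes — having seen 0, 1, …, 9, or >9 copies of 'x'; counts 0 through 9 are accepting and >9 is dead.
11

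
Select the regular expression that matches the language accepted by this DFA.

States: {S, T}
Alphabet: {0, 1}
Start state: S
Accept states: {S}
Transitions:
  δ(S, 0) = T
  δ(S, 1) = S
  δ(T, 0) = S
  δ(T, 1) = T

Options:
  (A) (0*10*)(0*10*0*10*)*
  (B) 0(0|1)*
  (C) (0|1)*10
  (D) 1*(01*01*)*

Check each option against the DFA on short strings; one disagreement eliminates an option:
  (A) (0*10*)(0*10*0*10*)*: on ε the DFA stays in S and accepts (S ∈ Accept), but the regex does not match it → eliminate
  (B) 0(0|1)*: on ε the DFA stays in S and accepts (S ∈ Accept), but the regex does not match it → eliminate
  (C) (0|1)*10: on ε the DFA stays in S and accepts (S ∈ Accept), but the regex does not match it → eliminate
  (D) 1*(01*01*)*: agrees with the DFA on every string of length ≤ 6
Only (D) is consistent with the DFA.
(D) 1*(01*01*)*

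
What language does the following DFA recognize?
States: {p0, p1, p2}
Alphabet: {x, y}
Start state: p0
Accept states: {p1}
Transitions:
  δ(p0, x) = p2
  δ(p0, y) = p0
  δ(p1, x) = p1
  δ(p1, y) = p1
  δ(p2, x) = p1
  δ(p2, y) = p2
Testing a few strings:
  'yy' → reject
  'x' → reject
  'y' → reject
  'yxx' → accept
State roles: p0=zero x's seen; p1=≥ two x's seen; p2=one x seen
All strings over {x,y} containing at least two x's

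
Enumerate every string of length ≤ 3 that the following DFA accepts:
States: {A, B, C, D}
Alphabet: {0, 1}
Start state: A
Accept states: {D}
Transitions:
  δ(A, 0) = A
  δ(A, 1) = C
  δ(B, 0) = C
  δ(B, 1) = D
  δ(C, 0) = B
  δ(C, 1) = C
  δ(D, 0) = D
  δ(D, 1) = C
101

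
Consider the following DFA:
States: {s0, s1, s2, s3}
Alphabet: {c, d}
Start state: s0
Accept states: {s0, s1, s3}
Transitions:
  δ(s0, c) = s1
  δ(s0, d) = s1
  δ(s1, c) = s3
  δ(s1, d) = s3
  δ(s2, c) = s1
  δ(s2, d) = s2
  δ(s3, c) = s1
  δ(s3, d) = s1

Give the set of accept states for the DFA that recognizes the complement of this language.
Complement accept states = All states \ Original accept states
= {s0, s1, s2, s3} \ {s0, s1, s3}
{s2}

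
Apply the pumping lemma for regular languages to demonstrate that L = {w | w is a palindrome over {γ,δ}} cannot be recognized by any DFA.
Assume L is regular with pumping length p. Idea: pumping the leading γ-block breaks the symmetry.
Choose s = γ^p δ γ^p (a palindrome of length 2p+1 ≥ p). By the pumping lemma, s = xyz with |xy| ≤ p, |y| > 0, so y = γ^k with k > 0 (xy lies entirely in the first γ^p). Then xy²z = γ^(p+k) δ γ^p, which is not a palindrome since p+k ≠ p.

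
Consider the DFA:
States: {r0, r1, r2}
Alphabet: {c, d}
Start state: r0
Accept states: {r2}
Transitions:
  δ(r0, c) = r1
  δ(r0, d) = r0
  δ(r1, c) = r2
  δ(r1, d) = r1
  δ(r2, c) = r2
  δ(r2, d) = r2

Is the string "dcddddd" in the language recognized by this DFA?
Processing string "dcddddd":
  r0 --d--> r0
  r0 --c--> r1
  r1 --d--> r1
  r1 --d--> r1
  r1 --d--> r1
  r1 --d--> r1
  r1 --d--> r1
Final state: r1
Accept states: {r2}
No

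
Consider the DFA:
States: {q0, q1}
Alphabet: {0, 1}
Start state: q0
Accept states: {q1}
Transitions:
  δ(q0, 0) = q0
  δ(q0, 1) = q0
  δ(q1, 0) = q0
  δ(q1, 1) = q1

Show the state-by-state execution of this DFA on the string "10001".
read '1': q0 → q0
  read '0': q0 → q0
  read '0': q0 → q0
  read '0': q0 → q0
  read '1': q0 → q0
q0 -> q0 -> q0 -> q0 -> q0 -> q0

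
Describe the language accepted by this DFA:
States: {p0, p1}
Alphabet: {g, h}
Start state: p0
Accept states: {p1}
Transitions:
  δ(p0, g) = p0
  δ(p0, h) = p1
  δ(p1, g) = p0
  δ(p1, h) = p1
Testing a few strings:
  'h' → accept
  'ggh' → accept
  'hg' → reject
  'hgh' → accept
State roles: p0=last symbol not h; p1=last symbol is h
All strings over {g,h} ending with h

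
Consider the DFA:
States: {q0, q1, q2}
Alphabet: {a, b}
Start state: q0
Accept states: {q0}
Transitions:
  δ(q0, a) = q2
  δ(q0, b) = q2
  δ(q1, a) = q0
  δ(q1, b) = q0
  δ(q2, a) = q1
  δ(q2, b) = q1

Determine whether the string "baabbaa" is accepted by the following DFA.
Processing string "baabbaa":
  q0 --b--> q2
  q2 --a--> q1
  q1 --a--> q0
  q0 --b--> q2
  q2 --b--> q1
  q1 --a--> q0
  q0 --a--> q2
Final state: q2
Accept states: {q0}
No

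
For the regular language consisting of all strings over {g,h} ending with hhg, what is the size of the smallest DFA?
By Myhill–Nerode, count the distinguishable equivalence classes: 4 classes — one per longest suffix of the input that is a prefix of 'hhg' (lengths 0 through 3); only the length-3 class is accepting.
4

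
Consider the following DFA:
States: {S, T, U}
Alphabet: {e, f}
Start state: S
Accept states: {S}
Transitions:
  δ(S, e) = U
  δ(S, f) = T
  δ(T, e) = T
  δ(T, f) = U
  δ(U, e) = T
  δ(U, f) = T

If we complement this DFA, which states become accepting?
Complement accept states = All states \ Original accept states
= {S, T, U} \ {S}
{T, U}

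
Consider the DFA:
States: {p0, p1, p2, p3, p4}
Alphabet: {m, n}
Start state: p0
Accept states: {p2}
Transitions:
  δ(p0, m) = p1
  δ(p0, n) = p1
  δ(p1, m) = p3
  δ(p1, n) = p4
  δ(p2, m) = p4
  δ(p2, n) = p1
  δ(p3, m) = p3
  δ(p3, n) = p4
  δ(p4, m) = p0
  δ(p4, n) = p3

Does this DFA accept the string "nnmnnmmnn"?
Processing string "nnmnnmmnn":
  p0 --n--> p1
  p1 --n--> p4
  p4 --m--> p0
  p0 --n--> p1
  p1 --n--> p4
  p4 --m--> p0
  p0 --m--> p1
  p1 --n--> p4
  p4 --n--> p3
Final state: p3
Accept states: {p2}
No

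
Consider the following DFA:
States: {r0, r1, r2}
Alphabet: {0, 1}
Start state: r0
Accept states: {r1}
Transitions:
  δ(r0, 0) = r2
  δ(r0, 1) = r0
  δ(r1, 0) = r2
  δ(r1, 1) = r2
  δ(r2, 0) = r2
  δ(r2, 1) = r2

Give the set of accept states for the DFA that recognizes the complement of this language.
Complement accept states = All states \ Original accept states
= {r0, r1, r2} \ {r1}
{r0, r2}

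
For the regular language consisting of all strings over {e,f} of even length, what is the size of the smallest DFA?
By Myhill–Nerode, count the distinguishable equivalence classes: two classes — parity of the length.
2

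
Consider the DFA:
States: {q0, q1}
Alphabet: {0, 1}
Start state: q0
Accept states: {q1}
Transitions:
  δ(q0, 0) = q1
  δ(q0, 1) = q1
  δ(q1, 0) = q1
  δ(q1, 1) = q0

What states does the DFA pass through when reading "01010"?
read '0': q0 → q1
  read '1': q1 → q0
  read '0': q0 → q1
  read '1': q1 → q0
  read '0': q0 → q1
q0 -> q1 -> q0 -> q1 -> q0 -> q1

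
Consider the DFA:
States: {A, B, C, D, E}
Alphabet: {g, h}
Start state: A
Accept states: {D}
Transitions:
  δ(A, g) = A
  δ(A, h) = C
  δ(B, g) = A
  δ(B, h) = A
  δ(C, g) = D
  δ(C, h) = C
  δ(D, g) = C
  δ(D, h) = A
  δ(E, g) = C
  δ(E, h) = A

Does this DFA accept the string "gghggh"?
Processing string "gghggh":
  A --g--> A
  A --g--> A
  A --h--> C
  C --g--> D
  D --g--> C
  C --h--> C
Final state: C
Accept states: {D}
No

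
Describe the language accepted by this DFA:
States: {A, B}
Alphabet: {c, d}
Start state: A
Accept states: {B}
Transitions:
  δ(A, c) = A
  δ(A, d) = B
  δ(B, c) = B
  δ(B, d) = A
Testing a few strings:
  'd' → accept
  'ddc' → reject
  'dc' → accept
  'cc' → reject
State roles: A=even number of d's so far; B=odd number of d's so far
All strings over {c,d} with an odd number of d's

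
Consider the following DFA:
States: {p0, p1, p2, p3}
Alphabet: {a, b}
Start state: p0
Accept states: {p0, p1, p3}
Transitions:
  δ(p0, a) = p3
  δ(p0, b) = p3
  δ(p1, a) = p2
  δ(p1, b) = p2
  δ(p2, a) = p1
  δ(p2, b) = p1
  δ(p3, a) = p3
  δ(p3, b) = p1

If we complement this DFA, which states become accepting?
Complement accept states = All states \ Original accept states
= {p0, p1, p2, p3} \ {p0, p1, p3}
{p2}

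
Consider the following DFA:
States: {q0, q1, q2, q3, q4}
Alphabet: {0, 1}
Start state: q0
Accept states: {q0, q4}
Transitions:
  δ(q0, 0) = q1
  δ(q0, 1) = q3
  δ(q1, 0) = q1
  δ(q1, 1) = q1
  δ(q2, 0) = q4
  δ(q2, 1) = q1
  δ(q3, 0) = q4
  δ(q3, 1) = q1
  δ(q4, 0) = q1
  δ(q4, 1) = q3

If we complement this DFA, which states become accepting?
Complement accept states = All states \ Original accept states
= {q0, q1, q2, q3, q4} \ {q0, q4}
{q1, q2, q3}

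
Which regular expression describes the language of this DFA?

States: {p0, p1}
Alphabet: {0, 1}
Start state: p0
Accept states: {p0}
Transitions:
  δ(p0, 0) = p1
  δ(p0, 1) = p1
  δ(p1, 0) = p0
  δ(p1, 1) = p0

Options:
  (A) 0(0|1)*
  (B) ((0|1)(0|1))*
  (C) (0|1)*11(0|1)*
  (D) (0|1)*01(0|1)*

Check each option against the DFA on short strings; one disagreement eliminates an option:
  (A) 0(0|1)*: on ε the DFA stays in p0 and accepts (p0 ∈ Accept), but the regex does not match it → eliminate
  (B) ((0|1)(0|1))*: agrees with the DFA on every string of length ≤ 6
  (C) (0|1)*11(0|1)*: on ε the DFA stays in p0 and accepts (p0 ∈ Accept), but the regex does not match it → eliminate
  (D) (0|1)*01(0|1)*: on ε the DFA stays in p0 and accepts (p0 ∈ Accept), but the regex does not match it → eliminate
Only (B) is consistent with the DFA.
(B) ((0|1)(0|1))*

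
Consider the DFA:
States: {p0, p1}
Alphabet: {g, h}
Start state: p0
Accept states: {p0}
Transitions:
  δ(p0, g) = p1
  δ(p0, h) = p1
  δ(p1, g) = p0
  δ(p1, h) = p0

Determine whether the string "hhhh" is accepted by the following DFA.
Processing string "hhhh":
  p0 --h--> p1
  p1 --h--> p0
  p0 --h--> p1
  p1 --h--> p0
Final state: p0
Accept states: {p0}
Yes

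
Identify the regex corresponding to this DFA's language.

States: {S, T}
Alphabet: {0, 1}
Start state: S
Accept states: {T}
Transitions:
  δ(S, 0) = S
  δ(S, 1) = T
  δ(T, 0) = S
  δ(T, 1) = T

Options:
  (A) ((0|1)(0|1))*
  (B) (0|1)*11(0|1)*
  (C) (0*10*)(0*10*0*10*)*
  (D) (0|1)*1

Check each option against the DFA on short strings; one disagreement eliminates an option:
  (A) ((0|1)(0|1))*: on ε the DFA stays in S and rejects (S ∉ Accept), but the regex matches it → eliminate
  (B) (0|1)*11(0|1)*: on '1' the DFA goes S → T and accepts (T ∈ Accept), but the regex does not match it → eliminate
  (C) (0*10*)(0*10*0*10*)*: on '10' the DFA goes S → T → S and rejects (S ∉ Accept), but the regex matches it → eliminate
  (D) (0|1)*1: agrees with the DFA on every string of length ≤ 6
Only (D) is consistent with the DFA.
(D) (0|1)*1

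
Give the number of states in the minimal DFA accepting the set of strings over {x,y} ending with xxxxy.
By Myhill–Nerode, count the distinguishable equivalence classes: 6 classes — one per longest suffix of the input that is a prefix of 'xxxxy' (lengths 0 through 5); only the length-5 class is accepting.
6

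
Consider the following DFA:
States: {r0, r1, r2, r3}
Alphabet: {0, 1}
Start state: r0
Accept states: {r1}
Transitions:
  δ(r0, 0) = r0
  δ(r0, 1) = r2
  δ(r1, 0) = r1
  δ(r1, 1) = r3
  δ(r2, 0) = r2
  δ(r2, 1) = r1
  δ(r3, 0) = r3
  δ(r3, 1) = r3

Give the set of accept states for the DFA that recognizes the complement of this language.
Complement accept states = All states \ Original accept states
= {r0, r1, r2, r3} \ {r1}
{r0, r2, r3}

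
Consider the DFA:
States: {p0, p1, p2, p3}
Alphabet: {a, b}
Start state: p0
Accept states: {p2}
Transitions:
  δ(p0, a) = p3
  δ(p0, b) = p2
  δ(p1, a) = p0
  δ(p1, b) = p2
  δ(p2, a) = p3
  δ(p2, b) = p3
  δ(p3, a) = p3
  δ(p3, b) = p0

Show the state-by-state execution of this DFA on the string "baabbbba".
read 'b': p0 → p2
  read 'a': p2 → p3
  read 'a': p3 → p3
  read 'b': p3 → p0
  read 'b': p0 → p2
  read 'b': p2 → p3
  read 'b': p3 → p0
  read 'a': p0 → p3
p0 -> p2 -> p3 -> p3 -> p0 -> p2 -> p3 -> p0 -> p3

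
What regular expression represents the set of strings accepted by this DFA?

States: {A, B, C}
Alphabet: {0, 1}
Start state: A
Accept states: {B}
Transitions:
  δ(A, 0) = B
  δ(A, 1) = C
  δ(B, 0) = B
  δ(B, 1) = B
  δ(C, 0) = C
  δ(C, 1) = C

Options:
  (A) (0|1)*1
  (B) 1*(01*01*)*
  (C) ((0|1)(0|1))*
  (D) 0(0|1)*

Check each option against the DFA on short strings; one disagreement eliminates an option:
  (A) (0|1)*1: on '0' the DFA goes A → B and accepts (B ∈ Accept), but the regex does not match it → eliminate
  (B) 1*(01*01*)*: on ε the DFA stays in A and rejects (A ∉ Accept), but the regex matches it → eliminate
  (C) ((0|1)(0|1))*: on ε the DFA stays in A and rejects (A ∉ Accept), but the regex matches it → eliminate
  (D) 0(0|1)*: agrees with the DFA on every string of length ≤ 6
Only (D) is consistent with the DFA.
(D) 0(0|1)*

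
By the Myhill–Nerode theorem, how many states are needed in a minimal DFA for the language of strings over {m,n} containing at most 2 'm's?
By Myhill–Nerode, count the distinguishable equivalence classes: 4 classes — having seen 0, 1, 2, or >2 copies of 'm'; counts 0 through 2 are accepting and >2 is dead.
4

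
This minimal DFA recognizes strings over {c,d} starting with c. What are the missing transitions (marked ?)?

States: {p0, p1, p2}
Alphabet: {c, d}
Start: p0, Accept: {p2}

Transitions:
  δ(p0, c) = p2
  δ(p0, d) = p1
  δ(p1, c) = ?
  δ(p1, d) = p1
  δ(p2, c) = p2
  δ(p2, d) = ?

From the language and accept set, identify what each state tracks — p0: no input read; p1: started with d (dead); p2: started with c.
Each missing δ(q, a) is the state matching the new tracked value after reading a.
δ(p1, c) = p1; δ(p2, d) = p2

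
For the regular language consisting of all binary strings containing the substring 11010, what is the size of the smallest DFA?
By Myhill–Nerode, count the distinguishable equivalence classes: 6 classes — one per longest suffix of the input that is a prefix of '11010' (lengths 0 through 4), plus an absorbing 'already seen 11010' class.
6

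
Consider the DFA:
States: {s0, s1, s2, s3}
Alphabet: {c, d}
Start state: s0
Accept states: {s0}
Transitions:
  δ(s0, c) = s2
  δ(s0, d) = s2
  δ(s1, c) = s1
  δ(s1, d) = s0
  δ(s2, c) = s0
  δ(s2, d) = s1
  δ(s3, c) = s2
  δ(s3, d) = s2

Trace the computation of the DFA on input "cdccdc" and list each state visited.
read 'c': s0 → s2
  read 'd': s2 → s1
  read 'c': s1 → s1
  read 'c': s1 → s1
  read 'd': s1 → s0
  read 'c': s0 → s2
s0 -> s2 -> s1 -> s1 -> s1 -> s0 -> s2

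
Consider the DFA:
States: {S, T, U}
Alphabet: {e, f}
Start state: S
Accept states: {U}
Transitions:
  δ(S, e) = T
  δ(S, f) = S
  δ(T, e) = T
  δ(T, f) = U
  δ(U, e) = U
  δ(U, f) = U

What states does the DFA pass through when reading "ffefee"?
read 'f': S → S
  read 'f': S → S
  read 'e': S → T
  read 'f': T → U
  read 'e': U → U
  read 'e': U → U
S -> S -> S -> T -> U -> U -> U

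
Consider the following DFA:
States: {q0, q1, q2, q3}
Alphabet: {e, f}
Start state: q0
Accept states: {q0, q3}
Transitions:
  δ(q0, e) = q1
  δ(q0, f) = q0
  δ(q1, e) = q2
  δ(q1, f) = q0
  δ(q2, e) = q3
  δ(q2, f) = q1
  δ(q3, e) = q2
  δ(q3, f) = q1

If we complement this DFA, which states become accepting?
Complement accept states = All states \ Original accept states
= {q0, q1, q2, q3} \ {q0, q3}
{q1, q2}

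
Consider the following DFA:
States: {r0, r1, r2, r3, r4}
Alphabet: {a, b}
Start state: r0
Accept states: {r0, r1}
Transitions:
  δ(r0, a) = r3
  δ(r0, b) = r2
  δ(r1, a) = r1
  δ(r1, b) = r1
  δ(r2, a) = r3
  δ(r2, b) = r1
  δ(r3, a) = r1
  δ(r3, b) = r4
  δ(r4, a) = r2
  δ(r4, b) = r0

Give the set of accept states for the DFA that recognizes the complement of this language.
Complement accept states = All states \ Original accept states
= {r0, r1, r2, r3, r4} \ {r0, r1}
{r2, r3, r4}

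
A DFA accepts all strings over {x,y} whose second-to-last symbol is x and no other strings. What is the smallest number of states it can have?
By Myhill–Nerode, count the distinguishable equivalence classes: 2^2 = 4 classes — the DFA must remember the last 2 symbols read; every pair of distinct length-2 suffixes is distinguishable by some continuation.
4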